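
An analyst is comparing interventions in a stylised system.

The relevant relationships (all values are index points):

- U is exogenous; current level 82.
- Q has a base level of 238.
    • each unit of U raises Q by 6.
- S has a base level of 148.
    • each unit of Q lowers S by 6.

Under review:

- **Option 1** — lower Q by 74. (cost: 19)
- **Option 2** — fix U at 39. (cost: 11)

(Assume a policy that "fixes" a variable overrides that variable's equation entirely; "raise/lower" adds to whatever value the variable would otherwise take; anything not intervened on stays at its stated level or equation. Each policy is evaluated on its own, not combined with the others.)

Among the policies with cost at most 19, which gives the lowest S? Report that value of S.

-3788

Option 1 (Q − 74):
  U = 82
  Q = 238 + 6·82 (−74 from intervention) = 656
  S = 148 − 6·656 = -3788
Option 2 (U := 39):
  U = 39
  Q = 238 + 6·39 = 472
  S = 148 − 6·472 = -2684
Comparing — Option 1: S=-3788, Option 2: S=-2684. Lowest is -3788 (Option 1).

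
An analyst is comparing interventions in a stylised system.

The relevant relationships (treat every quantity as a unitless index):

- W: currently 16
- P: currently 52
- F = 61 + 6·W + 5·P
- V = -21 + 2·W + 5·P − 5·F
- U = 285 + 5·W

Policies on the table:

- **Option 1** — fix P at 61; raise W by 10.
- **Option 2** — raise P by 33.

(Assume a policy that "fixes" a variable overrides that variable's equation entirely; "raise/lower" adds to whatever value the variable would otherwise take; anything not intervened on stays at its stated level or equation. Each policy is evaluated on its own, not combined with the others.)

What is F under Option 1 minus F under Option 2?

Option 1 (P := 61, W + 10):
  W = 16 + 10 = 26
  P = 61
  F = 61 + 6·26 + 5·61 = 522
Option 2 (P + 33):
  W = 16
  P = 52 + 33 = 85
  F = 61 + 6·16 + 5·85 = 582
F: 522 − 582 = -60

-60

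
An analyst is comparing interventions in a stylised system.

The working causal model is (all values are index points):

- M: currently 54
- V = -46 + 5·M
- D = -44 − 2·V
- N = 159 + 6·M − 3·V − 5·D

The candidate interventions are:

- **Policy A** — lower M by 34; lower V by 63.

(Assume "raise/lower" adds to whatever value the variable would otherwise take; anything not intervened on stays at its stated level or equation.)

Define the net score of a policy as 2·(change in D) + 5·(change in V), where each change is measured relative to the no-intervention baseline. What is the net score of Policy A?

Baseline:
  M = 54
  V = -46 + 5·54 = 224
  D = -44 − 2·224 = -492
Policy A (M − 34, V − 63):
  M = 54 − 34 = 20
  V = -46 + 5·20 (−63 from intervention) = -9
  D = -44 − 2·(-9) = -26
ΔD = -26 − (-492) = 466; ΔV = -9 − 224 = -233
Score = 2·466 + 5·(-233) = -233

-233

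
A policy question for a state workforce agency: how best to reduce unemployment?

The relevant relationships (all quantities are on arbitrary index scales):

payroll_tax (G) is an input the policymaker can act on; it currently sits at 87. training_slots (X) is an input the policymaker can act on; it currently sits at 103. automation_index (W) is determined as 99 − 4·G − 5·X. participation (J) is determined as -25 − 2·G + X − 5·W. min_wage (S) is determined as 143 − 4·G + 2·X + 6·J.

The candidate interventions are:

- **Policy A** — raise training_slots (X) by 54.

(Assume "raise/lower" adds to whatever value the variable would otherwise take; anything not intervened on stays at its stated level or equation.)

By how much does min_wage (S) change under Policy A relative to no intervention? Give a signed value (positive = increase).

8532

Baseline:
  G = 87
  X = 103
  W = 99 − 4·87 − 5·103 = -764
  J = -25 − 2·87 + 103 − 5·(-764) = 3724
  S = 143 − 4·87 + 2·103 + 6·3724 = 22345
Policy A (X + 54):
  G = 87
  X = 103 + 54 = 157
  W = 99 − 4·87 − 5·157 = -1034
  J = -25 − 2·87 + 157 − 5·(-1034) = 5128
  S = 143 − 4·87 + 2·157 + 6·5128 = 30877
Change in S: 30877 − 22345 = 8532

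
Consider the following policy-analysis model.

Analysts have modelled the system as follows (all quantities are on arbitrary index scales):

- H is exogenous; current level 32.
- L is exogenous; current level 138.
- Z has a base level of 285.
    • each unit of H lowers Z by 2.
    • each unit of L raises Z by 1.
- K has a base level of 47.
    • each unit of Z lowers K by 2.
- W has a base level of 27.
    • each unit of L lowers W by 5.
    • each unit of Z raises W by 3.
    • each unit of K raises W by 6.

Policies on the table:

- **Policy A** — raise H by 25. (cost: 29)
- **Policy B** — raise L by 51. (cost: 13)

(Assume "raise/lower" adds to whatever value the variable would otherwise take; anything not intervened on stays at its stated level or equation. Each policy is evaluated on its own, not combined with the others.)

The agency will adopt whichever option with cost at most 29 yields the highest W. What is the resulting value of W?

Policy A (H + 25):
  H = 32 + 25 = 57
  L = 138
  Z = 285 − 2·57 + 138 = 309
  K = 47 − 2·309 = -571
  W = 27 − 5·138 + 3·309 + 6·(-571) = -3162
Policy B (L + 51):
  H = 32
  L = 138 + 51 = 189
  Z = 285 − 2·32 + 189 = 410
  K = 47 − 2·410 = -773
  W = 27 − 5·189 + 3·410 + 6·(-773) = -4326
Comparing — Policy A: W=-3162, Policy B: W=-4326. Highest is -3162 (Policy A).

-3162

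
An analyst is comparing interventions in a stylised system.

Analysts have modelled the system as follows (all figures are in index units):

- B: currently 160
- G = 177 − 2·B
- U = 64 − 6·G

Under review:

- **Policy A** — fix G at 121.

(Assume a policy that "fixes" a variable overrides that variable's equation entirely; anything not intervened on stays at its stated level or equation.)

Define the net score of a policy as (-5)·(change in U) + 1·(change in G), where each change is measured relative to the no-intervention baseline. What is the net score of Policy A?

Baseline:
  B = 160
  G = 177 − 2·160 = -143
  U = 64 − 6·(-143) = 922
Policy A (G := 121):
  B = 160
  G = 121
  U = 64 − 6·121 = -662
ΔU = -662 − 922 = -1584; ΔG = 121 − (-143) = 264
Score = (-5)·(-1584) + 1·264 = 8184

8184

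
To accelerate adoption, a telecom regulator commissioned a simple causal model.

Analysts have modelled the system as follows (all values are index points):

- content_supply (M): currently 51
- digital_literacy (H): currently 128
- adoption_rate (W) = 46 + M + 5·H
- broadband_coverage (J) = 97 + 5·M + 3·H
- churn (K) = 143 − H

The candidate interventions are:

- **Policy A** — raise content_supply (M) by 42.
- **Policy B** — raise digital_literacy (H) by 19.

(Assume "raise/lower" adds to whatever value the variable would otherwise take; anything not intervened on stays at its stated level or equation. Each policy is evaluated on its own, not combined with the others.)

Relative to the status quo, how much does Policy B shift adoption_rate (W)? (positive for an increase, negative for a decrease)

Baseline:
  M = 51
  H = 128
  W = 46 + 51 + 5·128 = 737
Policy B (H + 19):
  M = 51
  H = 128 + 19 = 147
  W = 46 + 51 + 5·147 = 832
Change in W: 832 − 737 = 95

95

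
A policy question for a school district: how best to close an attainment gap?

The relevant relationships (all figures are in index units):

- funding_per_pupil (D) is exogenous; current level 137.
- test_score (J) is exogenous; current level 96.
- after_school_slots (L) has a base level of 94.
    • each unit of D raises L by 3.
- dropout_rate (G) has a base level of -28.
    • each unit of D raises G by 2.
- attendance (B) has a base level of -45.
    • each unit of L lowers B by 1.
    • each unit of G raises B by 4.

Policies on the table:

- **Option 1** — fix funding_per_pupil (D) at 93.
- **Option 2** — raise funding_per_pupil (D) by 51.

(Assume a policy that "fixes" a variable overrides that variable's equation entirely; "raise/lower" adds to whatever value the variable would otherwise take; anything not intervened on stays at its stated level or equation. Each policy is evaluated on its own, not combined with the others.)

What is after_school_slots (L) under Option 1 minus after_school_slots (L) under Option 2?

-285

Option 1 (D := 93):
  D = 93
  L = 94 + 3·93 = 373
Option 2 (D + 51):
  D = 137 + 51 = 188
  L = 94 + 3·188 = 658
L: 373 − 658 = -285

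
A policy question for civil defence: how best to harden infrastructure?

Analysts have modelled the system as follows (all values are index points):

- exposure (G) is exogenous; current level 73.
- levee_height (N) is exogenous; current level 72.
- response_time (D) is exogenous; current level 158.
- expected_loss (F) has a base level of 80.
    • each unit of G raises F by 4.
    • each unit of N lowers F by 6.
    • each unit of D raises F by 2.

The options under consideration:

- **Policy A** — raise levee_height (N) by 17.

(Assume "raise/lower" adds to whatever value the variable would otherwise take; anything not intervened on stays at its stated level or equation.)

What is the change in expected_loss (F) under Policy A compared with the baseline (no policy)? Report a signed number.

Baseline:
  G = 73
  N = 72
  D = 158
  F = 80 + 4·73 − 6·72 + 2·158 = 256
Policy A (N + 17):
  G = 73
  N = 72 + 17 = 89
  D = 158
  F = 80 + 4·73 − 6·89 + 2·158 = 154
Change in F: 154 − 256 = -102

-102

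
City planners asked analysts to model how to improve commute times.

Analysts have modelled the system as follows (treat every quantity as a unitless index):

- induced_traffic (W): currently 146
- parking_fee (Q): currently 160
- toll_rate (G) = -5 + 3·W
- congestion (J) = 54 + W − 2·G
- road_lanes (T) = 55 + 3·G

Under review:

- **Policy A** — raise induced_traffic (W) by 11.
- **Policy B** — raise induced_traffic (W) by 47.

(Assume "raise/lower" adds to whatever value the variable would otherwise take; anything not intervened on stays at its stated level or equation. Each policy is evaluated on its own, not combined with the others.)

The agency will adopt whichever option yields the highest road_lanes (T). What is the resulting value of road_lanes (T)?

Policy A (W + 11):
  W = 146 + 11 = 157
  G = -5 + 3·157 = 466
  T = 55 + 3·466 = 1453
Policy B (W + 47):
  W = 146 + 47 = 193
  G = -5 + 3·193 = 574
  T = 55 + 3·574 = 1777
Comparing — Policy A: T=1453, Policy B: T=1777. Highest is 1777 (Policy B).

1777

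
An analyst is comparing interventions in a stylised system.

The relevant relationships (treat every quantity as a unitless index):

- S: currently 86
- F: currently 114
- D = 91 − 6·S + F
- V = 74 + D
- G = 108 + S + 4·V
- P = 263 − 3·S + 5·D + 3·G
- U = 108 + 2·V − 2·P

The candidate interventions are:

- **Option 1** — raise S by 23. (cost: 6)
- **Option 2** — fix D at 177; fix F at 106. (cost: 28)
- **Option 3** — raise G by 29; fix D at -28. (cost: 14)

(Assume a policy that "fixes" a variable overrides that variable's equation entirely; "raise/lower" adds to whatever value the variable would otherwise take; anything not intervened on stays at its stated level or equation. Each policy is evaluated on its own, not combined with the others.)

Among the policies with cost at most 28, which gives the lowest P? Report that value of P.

-6158

Option 1 (S + 23):
  S = 86 + 23 = 109
  F = 114
  D = 91 − 6·109 + 114 = -449
  V = 74 + (-449) = -375
  G = 108 + 109 + 4·(-375) = -1283
  P = 263 − 3·109 + 5·(-449) + 3·(-1283) = -6158
Option 2 (D := 177, F := 106):
  S = 86
  F = 106
  D = 177
  V = 74 + 177 = 251
  G = 108 + 86 + 4·251 = 1198
  P = 263 − 3·86 + 5·177 + 3·1198 = 4484
Option 3 (G + 29, D := -28):
  S = 86
  F = 114
  D = -28
  V = 74 + (-28) = 46
  G = 108 + 86 + 4·46 (+29 from intervention) = 407
  P = 263 − 3·86 + 5·(-28) + 3·407 = 1086
Comparing — Option 1: P=-6158, Option 2: P=4484, Option 3: P=1086. Lowest is -6158 (Option 1).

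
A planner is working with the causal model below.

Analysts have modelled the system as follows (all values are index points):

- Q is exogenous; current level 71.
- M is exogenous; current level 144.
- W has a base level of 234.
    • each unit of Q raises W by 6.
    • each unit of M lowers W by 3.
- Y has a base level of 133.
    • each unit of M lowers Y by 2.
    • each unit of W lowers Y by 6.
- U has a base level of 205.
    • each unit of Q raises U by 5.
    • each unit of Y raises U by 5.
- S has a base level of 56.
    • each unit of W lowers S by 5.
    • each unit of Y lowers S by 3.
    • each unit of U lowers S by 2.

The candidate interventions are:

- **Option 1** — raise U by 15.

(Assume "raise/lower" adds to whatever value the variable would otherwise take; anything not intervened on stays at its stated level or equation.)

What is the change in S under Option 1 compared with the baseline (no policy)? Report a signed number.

-30

Baseline:
  Q = 71
  M = 144
  W = 234 + 6·71 − 3·144 = 228
  Y = 133 − 2·144 − 6·228 = -1523
  U = 205 + 5·71 + 5·(-1523) = -7055
  S = 56 − 5·228 − 3·(-1523) − 2·(-7055) = 17595
Option 1 (U + 15):
  Q = 71
  M = 144
  W = 234 + 6·71 − 3·144 = 228
  Y = 133 − 2·144 − 6·228 = -1523
  U = 205 + 5·71 + 5·(-1523) (+15 from intervention) = -7040
  S = 56 − 5·228 − 3·(-1523) − 2·(-7040) = 17565
Change in S: 17565 − 17595 = -30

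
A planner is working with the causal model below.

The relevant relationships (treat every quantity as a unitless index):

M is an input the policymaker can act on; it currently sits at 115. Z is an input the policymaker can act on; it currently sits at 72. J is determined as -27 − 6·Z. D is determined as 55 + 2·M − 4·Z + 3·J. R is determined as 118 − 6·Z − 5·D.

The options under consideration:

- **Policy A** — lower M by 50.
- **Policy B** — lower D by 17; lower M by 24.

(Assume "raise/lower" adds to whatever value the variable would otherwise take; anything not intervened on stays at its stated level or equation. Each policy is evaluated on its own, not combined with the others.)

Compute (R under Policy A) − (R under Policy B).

175

Policy A (M − 50):
  M = 115 − 50 = 65
  Z = 72
  J = -27 − 6·72 = -459
  D = 55 + 2·65 − 4·72 + 3·(-459) = -1480
  R = 118 − 6·72 − 5·(-1480) = 7086
Policy B (D − 17, M − 24):
  M = 115 − 24 = 91
  Z = 72
  J = -27 − 6·72 = -459
  D = 55 + 2·91 − 4·72 + 3·(-459) (−17 from intervention) = -1445
  R = 118 − 6·72 − 5·(-1445) = 6911
R: 7086 − 6911 = 175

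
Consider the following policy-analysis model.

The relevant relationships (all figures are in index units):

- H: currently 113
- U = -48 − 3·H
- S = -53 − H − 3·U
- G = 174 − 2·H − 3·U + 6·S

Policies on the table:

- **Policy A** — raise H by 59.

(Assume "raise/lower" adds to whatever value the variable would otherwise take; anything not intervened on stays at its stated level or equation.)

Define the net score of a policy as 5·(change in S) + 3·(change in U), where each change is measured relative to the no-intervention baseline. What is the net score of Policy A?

Baseline:
  H = 113
  U = -48 − 3·113 = -387
  S = -53 − 113 − 3·(-387) = 995
Policy A (H + 59):
  H = 113 + 59 = 172
  U = -48 − 3·172 = -564
  S = -53 − 172 − 3·(-564) = 1467
ΔS = 1467 − 995 = 472; ΔU = -564 − (-387) = -177
Score = 5·472 + 3·(-177) = 1829

1829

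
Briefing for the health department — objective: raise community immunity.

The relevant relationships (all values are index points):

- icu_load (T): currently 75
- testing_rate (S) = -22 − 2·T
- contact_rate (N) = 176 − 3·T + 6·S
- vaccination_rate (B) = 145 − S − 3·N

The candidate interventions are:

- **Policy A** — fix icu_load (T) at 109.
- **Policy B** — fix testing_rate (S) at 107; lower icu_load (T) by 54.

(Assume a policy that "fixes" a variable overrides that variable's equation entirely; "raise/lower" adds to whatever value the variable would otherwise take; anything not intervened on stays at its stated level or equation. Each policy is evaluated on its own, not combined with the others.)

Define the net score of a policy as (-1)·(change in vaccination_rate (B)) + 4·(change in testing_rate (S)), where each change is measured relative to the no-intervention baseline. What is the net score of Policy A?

-1870

Baseline:
  T = 75
  S = -22 − 2·75 = -172
  N = 176 − 3·75 + 6·(-172) = -1081
  B = 145 − (-172) − 3·(-1081) = 3560
Policy A (T := 109):
  T = 109
  S = -22 − 2·109 = -240
  N = 176 − 3·109 + 6·(-240) = -1591
  B = 145 − (-240) − 3·(-1591) = 5158
ΔB = 5158 − 3560 = 1598; ΔS = -240 − (-172) = -68
Score = (-1)·1598 + 4·(-68) = -1870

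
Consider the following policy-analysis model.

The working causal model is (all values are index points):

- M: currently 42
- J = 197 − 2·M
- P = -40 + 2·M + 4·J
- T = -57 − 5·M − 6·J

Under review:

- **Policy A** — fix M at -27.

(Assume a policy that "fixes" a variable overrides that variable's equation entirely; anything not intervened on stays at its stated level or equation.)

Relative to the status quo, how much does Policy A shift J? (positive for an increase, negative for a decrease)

138

Baseline:
  M = 42
  J = 197 − 2·42 = 113
Policy A (M := -27):
  M = -27
  J = 197 − 2·(-27) = 251
Change in J: 251 − 113 = 138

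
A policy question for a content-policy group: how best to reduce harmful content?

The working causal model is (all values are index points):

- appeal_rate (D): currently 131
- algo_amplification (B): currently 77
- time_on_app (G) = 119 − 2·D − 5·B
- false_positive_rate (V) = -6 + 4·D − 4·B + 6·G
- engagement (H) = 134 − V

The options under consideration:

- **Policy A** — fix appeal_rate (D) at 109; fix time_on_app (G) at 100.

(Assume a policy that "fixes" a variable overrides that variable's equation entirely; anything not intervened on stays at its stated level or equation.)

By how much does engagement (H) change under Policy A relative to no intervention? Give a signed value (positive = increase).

-3680

Baseline:
  D = 131
  B = 77
  G = 119 − 2·131 − 5·77 = -528
  V = -6 + 4·131 − 4·77 + 6·(-528) = -2958
  H = 134 − (-2958) = 3092
Policy A (D := 109, G := 100):
  D = 109
  B = 77
  G = 100
  V = -6 + 4·109 − 4·77 + 6·100 = 722
  H = 134 − 722 = -588
Change in H: -588 − 3092 = -3680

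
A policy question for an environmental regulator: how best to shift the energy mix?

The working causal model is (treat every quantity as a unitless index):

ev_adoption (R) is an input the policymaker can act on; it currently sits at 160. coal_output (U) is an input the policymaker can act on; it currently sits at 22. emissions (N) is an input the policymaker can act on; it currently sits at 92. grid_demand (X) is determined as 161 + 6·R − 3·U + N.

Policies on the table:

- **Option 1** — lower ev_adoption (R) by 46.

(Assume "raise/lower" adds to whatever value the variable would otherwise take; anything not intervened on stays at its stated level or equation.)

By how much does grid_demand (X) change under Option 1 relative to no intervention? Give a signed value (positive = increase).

Baseline:
  R = 160
  U = 22
  N = 92
  X = 161 + 6·160 − 3·22 + 92 = 1147
Option 1 (R − 46):
  R = 160 − 46 = 114
  U = 22
  N = 92
  X = 161 + 6·114 − 3·22 + 92 = 871
Change in X: 871 − 1147 = -276

-276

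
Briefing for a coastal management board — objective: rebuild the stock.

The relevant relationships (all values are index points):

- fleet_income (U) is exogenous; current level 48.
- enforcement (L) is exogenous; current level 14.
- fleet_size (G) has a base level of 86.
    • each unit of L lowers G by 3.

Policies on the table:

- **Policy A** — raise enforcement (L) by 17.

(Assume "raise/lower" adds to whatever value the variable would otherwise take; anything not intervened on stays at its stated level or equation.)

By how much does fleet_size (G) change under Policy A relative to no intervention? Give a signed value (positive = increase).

-51

Baseline:
  L = 14
  G = 86 − 3·14 = 44
Policy A (L + 17):
  L = 14 + 17 = 31
  G = 86 − 3·31 = -7
Change in G: -7 − 44 = -51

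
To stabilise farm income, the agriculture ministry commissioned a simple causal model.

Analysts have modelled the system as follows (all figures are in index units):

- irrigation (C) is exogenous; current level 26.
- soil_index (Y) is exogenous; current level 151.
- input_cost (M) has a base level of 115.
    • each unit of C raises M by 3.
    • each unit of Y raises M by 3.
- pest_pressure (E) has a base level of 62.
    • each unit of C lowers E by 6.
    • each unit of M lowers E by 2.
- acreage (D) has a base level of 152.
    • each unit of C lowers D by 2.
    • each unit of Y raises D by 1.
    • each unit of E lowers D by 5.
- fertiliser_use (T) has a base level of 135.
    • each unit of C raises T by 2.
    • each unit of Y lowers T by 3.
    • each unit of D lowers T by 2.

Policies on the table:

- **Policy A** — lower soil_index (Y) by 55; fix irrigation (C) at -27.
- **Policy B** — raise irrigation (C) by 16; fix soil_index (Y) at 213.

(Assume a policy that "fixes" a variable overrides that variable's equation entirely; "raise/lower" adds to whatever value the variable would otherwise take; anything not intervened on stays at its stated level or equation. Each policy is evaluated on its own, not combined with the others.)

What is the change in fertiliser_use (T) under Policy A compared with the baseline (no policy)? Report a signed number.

Baseline:
  C = 26
  Y = 151
  M = 115 + 3·26 + 3·151 = 646
  E = 62 − 6·26 − 2·646 = -1386
  D = 152 − 2·26 + 151 − 5·(-1386) = 7181
  T = 135 + 2·26 − 3·151 − 2·7181 = -14628
Policy A (Y − 55, C := -27):
  C = -27
  Y = 151 − 55 = 96
  M = 115 + 3·(-27) + 3·96 = 322
  E = 62 − 6·(-27) − 2·322 = -420
  D = 152 − 2·(-27) + 96 − 5·(-420) = 2402
  T = 135 + 2·(-27) − 3·96 − 2·2402 = -5011
Change in T: -5011 − (-14628) = 9617

9617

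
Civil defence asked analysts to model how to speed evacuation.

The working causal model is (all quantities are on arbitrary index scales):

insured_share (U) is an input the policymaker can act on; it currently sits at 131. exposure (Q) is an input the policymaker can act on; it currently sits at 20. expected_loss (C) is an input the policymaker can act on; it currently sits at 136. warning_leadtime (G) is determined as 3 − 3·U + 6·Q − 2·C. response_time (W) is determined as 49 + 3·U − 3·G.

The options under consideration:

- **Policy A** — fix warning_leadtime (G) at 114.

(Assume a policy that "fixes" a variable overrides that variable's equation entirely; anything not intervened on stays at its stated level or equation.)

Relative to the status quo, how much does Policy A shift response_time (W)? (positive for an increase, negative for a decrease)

Baseline:
  U = 131
  Q = 20
  C = 136
  G = 3 − 3·131 + 6·20 − 2·136 = -542
  W = 49 + 3·131 − 3·(-542) = 2068
Policy A (G := 114):
  U = 131
  Q = 20
  C = 136
  G = 114
  W = 49 + 3·131 − 3·114 = 100
Change in W: 100 − 2068 = -1968

-1968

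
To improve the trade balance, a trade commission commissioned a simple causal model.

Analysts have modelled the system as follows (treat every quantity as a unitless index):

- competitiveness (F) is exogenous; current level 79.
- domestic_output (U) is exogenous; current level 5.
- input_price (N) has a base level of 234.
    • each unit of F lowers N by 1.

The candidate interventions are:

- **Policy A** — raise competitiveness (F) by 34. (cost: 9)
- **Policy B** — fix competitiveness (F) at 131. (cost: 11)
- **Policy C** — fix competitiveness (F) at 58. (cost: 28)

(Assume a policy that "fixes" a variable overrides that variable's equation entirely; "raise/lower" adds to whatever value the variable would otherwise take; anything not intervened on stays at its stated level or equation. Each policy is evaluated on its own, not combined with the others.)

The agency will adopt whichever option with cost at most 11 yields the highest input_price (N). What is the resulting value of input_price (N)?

Policy A (F + 34):
  F = 79 + 34 = 113
  N = 234 − 113 = 121
Policy B (F := 131):
  F = 131
  N = 234 − 131 = 103
Comparing — Policy A: N=121, Policy B: N=103. Highest is 121 (Policy A).

121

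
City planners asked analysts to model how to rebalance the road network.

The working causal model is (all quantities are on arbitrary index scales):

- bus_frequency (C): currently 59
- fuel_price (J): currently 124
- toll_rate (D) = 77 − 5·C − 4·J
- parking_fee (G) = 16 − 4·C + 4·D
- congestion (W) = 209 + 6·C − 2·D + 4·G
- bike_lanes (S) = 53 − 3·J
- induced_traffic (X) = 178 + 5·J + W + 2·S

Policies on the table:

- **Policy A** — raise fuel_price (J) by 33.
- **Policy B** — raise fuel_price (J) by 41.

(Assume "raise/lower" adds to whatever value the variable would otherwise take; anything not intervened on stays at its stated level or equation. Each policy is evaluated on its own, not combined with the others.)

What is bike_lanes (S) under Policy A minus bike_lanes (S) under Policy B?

Policy A (J + 33):
  J = 124 + 33 = 157
  S = 53 − 3·157 = -418
Policy B (J + 41):
  J = 124 + 41 = 165
  S = 53 − 3·165 = -442
S: -418 − (-442) = 24

24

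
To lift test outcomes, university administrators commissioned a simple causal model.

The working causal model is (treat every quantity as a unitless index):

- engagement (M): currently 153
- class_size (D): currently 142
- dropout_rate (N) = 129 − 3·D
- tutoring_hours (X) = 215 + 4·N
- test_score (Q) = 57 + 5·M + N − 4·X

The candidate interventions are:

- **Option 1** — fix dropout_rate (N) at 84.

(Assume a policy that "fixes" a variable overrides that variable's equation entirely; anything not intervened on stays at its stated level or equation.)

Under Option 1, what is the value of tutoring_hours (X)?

551

Option 1 (N := 84):
  D = 142
  N = 84
  X = 215 + 4·84 = 551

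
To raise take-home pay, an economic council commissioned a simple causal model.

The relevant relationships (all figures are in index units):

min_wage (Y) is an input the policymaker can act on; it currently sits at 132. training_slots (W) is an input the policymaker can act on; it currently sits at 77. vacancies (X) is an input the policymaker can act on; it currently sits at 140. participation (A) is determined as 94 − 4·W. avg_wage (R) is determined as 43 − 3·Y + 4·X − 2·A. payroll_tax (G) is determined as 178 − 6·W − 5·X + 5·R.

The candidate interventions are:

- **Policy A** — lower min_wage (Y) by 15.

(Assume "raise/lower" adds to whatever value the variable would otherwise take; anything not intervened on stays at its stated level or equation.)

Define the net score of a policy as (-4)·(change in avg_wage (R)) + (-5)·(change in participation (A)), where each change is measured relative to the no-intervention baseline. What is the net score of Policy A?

-180

Baseline:
  Y = 132
  W = 77
  X = 140
  A = 94 − 4·77 = -214
  R = 43 − 3·132 + 4·140 − 2·(-214) = 635
Policy A (Y − 15):
  Y = 132 − 15 = 117
  W = 77
  X = 140
  A = 94 − 4·77 = -214
  R = 43 − 3·117 + 4·140 − 2·(-214) = 680
ΔR = 680 − 635 = 45; ΔA = -214 − (-214) = 0
Score = (-4)·45 + (-5)·0 = -180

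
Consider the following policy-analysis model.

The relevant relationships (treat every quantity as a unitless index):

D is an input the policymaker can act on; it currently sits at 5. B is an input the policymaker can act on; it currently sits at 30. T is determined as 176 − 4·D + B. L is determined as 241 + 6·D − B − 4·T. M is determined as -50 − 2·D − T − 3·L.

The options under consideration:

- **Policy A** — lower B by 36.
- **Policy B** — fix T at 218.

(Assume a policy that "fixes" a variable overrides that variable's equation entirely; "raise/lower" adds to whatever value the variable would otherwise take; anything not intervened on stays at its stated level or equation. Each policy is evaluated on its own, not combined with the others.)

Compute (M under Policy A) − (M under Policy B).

Policy A (B − 36):
  D = 5
  B = 30 − 36 = -6
  T = 176 − 4·5 + (-6) = 150
  L = 241 + 6·5 − (-6) − 4·150 = -323
  M = -50 − 2·5 − 150 − 3·(-323) = 759
Policy B (T := 218):
  D = 5
  B = 30
  T = 218
  L = 241 + 6·5 − 30 − 4·218 = -631
  M = -50 − 2·5 − 218 − 3·(-631) = 1615
M: 759 − 1615 = -856

-856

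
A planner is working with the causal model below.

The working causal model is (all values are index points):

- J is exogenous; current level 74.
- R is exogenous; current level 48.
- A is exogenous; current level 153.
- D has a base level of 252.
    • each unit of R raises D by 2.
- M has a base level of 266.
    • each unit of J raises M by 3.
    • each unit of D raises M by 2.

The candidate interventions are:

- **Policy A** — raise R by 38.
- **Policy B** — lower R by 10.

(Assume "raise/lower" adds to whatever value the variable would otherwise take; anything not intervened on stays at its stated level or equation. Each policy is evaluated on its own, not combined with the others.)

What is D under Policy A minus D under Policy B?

96

Policy A (R + 38):
  R = 48 + 38 = 86
  D = 252 + 2·86 = 424
Policy B (R − 10):
  R = 48 − 10 = 38
  D = 252 + 2·38 = 328
D: 424 − 328 = 96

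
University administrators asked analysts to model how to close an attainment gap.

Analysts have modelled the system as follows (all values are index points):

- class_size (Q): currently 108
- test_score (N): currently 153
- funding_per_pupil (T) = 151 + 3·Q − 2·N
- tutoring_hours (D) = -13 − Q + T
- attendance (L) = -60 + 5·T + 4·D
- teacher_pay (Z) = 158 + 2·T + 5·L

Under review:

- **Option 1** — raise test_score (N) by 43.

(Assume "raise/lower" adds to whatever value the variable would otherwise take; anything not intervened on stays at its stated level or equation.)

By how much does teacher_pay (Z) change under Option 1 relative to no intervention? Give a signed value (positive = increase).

-4042

Baseline:
  Q = 108
  N = 153
  T = 151 + 3·108 − 2·153 = 169
  D = -13 − 108 + 169 = 48
  L = -60 + 5·169 + 4·48 = 977
  Z = 158 + 2·169 + 5·977 = 5381
Option 1 (N + 43):
  Q = 108
  N = 153 + 43 = 196
  T = 151 + 3·108 − 2·196 = 83
  D = -13 − 108 + 83 = -38
  L = -60 + 5·83 + 4·(-38) = 203
  Z = 158 + 2·83 + 5·203 = 1339
Change in Z: 1339 − 5381 = -4042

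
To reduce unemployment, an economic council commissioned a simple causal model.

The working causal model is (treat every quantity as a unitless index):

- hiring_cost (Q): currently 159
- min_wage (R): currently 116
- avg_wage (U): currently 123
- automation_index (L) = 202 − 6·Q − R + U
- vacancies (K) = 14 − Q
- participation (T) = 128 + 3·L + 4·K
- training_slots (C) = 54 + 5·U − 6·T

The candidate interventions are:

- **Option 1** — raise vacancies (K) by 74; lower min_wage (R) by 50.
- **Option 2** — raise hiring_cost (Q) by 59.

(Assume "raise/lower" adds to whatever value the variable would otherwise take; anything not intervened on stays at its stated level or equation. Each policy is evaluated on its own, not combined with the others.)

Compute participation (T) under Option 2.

-3985

Option 2 (Q + 59):
  Q = 159 + 59 = 218
  R = 116
  U = 123
  L = 202 − 6·218 − 116 + 123 = -1099
  K = 14 − 218 = -204
  T = 128 + 3·(-1099) + 4·(-204) = -3985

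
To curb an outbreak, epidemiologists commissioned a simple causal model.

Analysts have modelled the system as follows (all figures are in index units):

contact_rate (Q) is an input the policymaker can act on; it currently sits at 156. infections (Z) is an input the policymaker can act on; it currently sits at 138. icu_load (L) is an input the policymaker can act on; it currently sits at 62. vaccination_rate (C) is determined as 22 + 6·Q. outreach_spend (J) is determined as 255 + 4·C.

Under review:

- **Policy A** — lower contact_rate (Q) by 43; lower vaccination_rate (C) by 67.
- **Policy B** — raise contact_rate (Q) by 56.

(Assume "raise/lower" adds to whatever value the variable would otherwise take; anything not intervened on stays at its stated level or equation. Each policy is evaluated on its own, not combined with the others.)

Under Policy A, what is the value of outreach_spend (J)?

2787

Policy A (Q − 43, C − 67):
  Q = 156 − 43 = 113
  C = 22 + 6·113 (−67 from intervention) = 633
  J = 255 + 4·633 = 2787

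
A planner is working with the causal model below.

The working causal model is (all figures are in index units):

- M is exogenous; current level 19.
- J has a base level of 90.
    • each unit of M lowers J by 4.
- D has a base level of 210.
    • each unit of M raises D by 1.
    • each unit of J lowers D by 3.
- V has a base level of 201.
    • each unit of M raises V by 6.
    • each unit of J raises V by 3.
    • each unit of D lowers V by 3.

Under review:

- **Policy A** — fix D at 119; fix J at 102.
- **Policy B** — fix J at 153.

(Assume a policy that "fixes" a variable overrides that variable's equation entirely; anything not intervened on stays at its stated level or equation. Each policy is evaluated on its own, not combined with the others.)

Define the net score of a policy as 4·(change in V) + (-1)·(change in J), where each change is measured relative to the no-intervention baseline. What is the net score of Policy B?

6533

Baseline:
  M = 19
  J = 90 − 4·19 = 14
  D = 210 + 19 − 3·14 = 187
  V = 201 + 6·19 + 3·14 − 3·187 = -204
Policy B (J := 153):
  M = 19
  J = 153
  D = 210 + 19 − 3·153 = -230
  V = 201 + 6·19 + 3·153 − 3·(-230) = 1464
ΔV = 1464 − (-204) = 1668; ΔJ = 153 − 14 = 139
Score = 4·1668 + (-1)·139 = 6533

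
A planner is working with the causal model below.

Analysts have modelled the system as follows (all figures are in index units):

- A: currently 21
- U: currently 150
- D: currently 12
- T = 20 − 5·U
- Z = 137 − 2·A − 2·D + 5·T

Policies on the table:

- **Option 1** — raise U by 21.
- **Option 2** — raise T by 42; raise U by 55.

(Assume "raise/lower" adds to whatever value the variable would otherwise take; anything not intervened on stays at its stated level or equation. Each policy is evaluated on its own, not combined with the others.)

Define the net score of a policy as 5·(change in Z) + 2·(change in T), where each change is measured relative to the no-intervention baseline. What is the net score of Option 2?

Baseline:
  A = 21
  U = 150
  D = 12
  T = 20 − 5·150 = -730
  Z = 137 − 2·21 − 2·12 + 5·(-730) = -3579
Option 2 (T + 42, U + 55):
  A = 21
  U = 150 + 55 = 205
  D = 12
  T = 20 − 5·205 (+42 from intervention) = -963
  Z = 137 − 2·21 − 2·12 + 5·(-963) = -4744
ΔZ = -4744 − (-3579) = -1165; ΔT = -963 − (-730) = -233
Score = 5·(-1165) + 2·(-233) = -6291

-6291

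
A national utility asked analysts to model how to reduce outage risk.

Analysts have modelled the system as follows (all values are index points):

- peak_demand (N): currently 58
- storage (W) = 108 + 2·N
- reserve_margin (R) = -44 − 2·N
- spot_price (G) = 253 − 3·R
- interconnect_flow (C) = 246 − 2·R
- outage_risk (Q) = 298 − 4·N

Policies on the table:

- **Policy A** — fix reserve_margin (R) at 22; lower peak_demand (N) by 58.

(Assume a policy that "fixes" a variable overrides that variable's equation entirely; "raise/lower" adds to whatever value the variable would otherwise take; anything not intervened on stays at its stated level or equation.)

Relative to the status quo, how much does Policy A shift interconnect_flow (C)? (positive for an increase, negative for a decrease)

Baseline:
  N = 58
  R = -44 − 2·58 = -160
  C = 246 − 2·(-160) = 566
Policy A (R := 22, N − 58):
  N = 58 − 58 = 0
  R = 22
  C = 246 − 2·22 = 202
Change in C: 202 − 566 = -364

-364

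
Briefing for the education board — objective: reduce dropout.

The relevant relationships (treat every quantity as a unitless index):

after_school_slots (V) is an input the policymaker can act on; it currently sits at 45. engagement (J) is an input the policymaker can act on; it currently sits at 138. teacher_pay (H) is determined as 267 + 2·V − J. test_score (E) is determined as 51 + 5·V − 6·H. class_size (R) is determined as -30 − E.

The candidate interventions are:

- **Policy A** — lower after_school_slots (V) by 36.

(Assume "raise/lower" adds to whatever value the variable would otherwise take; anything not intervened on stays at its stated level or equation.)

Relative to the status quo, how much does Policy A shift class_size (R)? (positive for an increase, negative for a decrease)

Baseline:
  V = 45
  J = 138
  H = 267 + 2·45 − 138 = 219
  E = 51 + 5·45 − 6·219 = -1038
  R = -30 − (-1038) = 1008
Policy A (V − 36):
  V = 45 − 36 = 9
  J = 138
  H = 267 + 2·9 − 138 = 147
  E = 51 + 5·9 − 6·147 = -786
  R = -30 − (-786) = 756
Change in R: 756 − 1008 = -252

-252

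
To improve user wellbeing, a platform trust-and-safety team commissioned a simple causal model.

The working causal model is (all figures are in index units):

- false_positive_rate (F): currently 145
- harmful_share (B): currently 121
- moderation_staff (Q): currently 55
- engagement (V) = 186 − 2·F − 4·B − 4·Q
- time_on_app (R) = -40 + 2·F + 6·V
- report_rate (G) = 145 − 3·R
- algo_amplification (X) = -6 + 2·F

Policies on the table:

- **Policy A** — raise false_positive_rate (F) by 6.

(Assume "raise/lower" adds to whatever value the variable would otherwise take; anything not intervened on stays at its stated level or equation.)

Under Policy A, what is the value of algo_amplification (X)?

296

Policy A (F + 6):
  F = 145 + 6 = 151
  X = -6 + 2·151 = 296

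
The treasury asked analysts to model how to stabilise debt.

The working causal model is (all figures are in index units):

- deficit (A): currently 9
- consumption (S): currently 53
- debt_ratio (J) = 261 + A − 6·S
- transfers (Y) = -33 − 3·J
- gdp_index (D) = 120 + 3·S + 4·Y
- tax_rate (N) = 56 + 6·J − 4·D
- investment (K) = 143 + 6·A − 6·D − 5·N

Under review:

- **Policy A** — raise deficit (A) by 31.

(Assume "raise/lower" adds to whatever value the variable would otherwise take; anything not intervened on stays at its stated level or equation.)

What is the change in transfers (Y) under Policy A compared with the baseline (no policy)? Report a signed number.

Baseline:
  A = 9
  S = 53
  J = 261 + 9 − 6·53 = -48
  Y = -33 − 3·(-48) = 111
Policy A (A + 31):
  A = 9 + 31 = 40
  S = 53
  J = 261 + 40 − 6·53 = -17
  Y = -33 − 3·(-17) = 18
Change in Y: 18 − 111 = -93

-93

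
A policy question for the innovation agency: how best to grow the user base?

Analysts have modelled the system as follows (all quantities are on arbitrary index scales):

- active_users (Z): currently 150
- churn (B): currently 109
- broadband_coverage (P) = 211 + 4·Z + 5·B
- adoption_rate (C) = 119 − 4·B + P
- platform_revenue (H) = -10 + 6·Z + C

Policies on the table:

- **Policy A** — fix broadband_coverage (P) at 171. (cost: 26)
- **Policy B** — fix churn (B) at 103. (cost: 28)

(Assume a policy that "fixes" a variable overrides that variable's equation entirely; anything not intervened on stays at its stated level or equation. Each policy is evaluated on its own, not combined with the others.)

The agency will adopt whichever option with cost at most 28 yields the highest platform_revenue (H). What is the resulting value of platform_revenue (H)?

1923

Policy A (P := 171):
  Z = 150
  B = 109
  P = 171
  C = 119 − 4·109 + 171 = -146
  H = -10 + 6·150 + (-146) = 744
Policy B (B := 103):
  Z = 150
  B = 103
  P = 211 + 4·150 + 5·103 = 1326
  C = 119 − 4·103 + 1326 = 1033
  H = -10 + 6·150 + 1033 = 1923
Comparing — Policy A: H=744, Policy B: H=1923. Highest is 1923 (Policy B).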